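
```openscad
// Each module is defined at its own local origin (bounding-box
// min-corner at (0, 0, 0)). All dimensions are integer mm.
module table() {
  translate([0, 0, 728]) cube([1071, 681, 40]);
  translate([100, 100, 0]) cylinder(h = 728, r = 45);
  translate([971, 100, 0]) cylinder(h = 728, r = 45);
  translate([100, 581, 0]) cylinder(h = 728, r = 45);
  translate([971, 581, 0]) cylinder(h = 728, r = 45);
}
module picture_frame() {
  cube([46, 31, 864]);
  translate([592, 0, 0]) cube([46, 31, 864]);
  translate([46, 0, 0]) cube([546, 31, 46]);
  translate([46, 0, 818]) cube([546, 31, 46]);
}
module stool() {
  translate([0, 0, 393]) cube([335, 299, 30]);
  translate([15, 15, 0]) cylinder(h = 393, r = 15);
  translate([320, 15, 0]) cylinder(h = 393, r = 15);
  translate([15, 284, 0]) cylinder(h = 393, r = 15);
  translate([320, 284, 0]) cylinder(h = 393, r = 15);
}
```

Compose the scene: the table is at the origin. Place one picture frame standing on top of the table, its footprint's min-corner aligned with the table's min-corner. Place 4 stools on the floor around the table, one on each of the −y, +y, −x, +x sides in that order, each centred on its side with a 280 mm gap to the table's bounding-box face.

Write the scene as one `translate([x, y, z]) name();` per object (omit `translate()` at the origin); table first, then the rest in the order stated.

table();
translate([0, 0, 768]) picture_frame();
translate([368, -579, 0]) stool();
translate([368, 961, 0]) stool();
translate([-615, 191, 0]) stool();
translate([1351, 191, 0]) stool();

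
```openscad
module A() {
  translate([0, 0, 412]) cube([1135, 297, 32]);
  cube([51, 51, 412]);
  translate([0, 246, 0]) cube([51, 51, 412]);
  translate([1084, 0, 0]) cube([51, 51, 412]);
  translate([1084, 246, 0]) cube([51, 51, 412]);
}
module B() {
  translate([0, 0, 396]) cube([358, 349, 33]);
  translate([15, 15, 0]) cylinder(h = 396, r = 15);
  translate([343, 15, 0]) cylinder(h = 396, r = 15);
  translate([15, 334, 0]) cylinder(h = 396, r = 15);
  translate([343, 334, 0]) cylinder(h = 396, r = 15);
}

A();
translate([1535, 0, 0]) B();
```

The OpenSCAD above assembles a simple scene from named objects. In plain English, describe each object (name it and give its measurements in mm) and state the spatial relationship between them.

A is a long wooden bench with a 1135 mm (x) × 297 mm (y) seat, 32 mm thick, its top surface 444 mm above the floor. Four 51 mm square legs at the seat corners, flush with the edges, run from z = 0 to the seat underside.

B is a four-legged stool. The seat is 358×349 mm, 33 mm thick, top at z = 429 mm. It stands on four round legs, each 30 mm in diameter, from z = 0 to the seat underside, each leg's axis is inset half a diameter from the nearest pair of seat edges (so the leg's bounding box is flush with the corner).

The stool is on the floor beside the bench on its +x side.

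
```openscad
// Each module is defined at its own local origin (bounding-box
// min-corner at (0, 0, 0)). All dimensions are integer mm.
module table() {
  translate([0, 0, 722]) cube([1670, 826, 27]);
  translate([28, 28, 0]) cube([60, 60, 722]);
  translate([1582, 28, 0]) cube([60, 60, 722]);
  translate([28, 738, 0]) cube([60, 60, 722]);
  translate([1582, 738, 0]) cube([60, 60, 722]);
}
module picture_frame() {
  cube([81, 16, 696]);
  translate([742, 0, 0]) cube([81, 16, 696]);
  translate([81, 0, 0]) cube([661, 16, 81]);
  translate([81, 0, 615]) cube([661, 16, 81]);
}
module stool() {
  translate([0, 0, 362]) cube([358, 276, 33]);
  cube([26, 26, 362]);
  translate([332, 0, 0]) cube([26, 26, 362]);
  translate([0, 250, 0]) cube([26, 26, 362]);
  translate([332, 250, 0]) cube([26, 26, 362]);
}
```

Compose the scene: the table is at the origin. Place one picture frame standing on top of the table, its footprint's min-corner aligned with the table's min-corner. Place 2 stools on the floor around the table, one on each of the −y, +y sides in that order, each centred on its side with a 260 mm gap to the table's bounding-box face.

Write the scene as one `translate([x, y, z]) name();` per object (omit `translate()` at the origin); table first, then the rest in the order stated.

table();
translate([0, 0, 749]) picture_frame();
translate([656, -536, 0]) stool();
translate([656, 1086, 0]) stool();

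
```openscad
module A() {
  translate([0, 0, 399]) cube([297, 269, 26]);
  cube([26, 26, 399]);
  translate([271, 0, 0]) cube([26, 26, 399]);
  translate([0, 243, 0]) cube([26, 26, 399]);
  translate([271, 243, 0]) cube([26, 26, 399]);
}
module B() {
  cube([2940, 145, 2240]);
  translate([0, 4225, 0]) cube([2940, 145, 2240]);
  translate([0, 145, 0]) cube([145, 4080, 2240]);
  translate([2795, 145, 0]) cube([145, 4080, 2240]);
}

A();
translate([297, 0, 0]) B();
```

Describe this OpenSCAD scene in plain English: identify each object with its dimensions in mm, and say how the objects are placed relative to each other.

A is a simple wooden stool: a rectangular seat 297 mm (x) by 269 mm (y), 26 mm thick, top face at z = 425 mm, on four square legs, each 26×26 mm in cross-section. The legs rest on z = 0, each flush with a corner of the seat.

B is the wall frame of a small rectangular building: four walls, each 2240 mm tall and 145 mm thick, enclosing a footprint 2940 mm (x) by 4370 mm (y) outside-to-outside, with no floor or roof. The front and back walls (the −y and +y sides) span the full width; the two side walls fit between them.

The house frame is against the stool's +x side, with their −y faces flush.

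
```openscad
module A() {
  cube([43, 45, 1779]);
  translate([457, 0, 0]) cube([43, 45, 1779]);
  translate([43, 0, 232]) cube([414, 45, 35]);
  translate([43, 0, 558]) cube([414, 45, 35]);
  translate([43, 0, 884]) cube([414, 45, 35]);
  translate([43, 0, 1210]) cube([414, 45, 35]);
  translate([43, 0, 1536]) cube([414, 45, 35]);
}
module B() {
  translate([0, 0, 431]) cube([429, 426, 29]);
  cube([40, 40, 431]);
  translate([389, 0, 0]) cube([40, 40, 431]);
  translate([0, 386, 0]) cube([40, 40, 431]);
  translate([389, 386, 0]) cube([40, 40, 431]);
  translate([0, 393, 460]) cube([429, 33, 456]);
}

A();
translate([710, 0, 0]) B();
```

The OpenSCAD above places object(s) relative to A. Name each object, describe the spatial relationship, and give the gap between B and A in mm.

The chair's nearest face is 210 mm from the ladder's +x face.

A is a ladder. B is a chair. The chair is on the floor beside the ladder on its +x side. The gap between the chair and the ladder is 210 mm.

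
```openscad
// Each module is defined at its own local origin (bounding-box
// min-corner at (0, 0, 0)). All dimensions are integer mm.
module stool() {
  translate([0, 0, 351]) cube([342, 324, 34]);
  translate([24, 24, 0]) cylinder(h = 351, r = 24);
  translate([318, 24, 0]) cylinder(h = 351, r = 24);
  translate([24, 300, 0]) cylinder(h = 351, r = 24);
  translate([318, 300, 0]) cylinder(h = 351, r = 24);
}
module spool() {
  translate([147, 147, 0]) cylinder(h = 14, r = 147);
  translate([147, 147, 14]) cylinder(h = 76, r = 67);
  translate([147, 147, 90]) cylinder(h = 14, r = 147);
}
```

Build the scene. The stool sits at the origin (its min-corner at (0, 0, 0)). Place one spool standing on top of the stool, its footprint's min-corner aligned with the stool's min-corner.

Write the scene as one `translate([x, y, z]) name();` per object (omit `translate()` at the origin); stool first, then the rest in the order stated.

stool();
translate([0, 0, 385]) spool();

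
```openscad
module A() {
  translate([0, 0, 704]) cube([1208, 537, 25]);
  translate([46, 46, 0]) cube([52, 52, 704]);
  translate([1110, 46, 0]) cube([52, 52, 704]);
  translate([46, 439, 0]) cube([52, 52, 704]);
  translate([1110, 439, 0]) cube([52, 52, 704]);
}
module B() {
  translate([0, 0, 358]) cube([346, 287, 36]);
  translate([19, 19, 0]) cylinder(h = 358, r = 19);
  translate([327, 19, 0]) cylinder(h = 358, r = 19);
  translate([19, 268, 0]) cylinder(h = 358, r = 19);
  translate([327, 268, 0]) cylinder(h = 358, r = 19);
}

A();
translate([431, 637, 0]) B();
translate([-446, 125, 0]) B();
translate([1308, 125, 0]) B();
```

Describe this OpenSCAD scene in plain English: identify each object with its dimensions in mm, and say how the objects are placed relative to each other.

A is a table: top 1208 mm (x) × 537 mm (y), 25 mm thick, upper face at z = 729 mm, on four 52×52 mm square legs, each inset 46 mm from the nearest pair of top edges, running from z = 0 to the bottom of the top.

B is a four-legged stool. The seat is 346×287 mm, 36 mm thick, top at z = 394 mm. It stands on four round legs, each 38 mm in diameter, from z = 0 to the seat underside, each leg's axis is inset half a diameter from the nearest pair of seat edges (so the leg's bounding box is flush with the corner).

Three stools sit around the table at the +y, −x, +x sides.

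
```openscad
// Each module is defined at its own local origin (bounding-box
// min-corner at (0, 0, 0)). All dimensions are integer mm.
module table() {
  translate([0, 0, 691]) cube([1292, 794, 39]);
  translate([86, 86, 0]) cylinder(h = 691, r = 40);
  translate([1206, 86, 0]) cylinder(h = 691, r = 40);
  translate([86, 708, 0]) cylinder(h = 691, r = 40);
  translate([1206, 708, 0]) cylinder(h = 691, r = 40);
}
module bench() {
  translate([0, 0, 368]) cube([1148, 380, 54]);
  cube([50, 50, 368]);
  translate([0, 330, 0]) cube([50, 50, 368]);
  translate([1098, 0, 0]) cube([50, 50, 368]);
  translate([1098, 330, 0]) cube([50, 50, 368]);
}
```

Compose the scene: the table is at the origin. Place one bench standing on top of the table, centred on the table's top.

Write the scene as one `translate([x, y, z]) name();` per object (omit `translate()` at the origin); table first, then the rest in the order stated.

table();
translate([72, 207, 730]) bench();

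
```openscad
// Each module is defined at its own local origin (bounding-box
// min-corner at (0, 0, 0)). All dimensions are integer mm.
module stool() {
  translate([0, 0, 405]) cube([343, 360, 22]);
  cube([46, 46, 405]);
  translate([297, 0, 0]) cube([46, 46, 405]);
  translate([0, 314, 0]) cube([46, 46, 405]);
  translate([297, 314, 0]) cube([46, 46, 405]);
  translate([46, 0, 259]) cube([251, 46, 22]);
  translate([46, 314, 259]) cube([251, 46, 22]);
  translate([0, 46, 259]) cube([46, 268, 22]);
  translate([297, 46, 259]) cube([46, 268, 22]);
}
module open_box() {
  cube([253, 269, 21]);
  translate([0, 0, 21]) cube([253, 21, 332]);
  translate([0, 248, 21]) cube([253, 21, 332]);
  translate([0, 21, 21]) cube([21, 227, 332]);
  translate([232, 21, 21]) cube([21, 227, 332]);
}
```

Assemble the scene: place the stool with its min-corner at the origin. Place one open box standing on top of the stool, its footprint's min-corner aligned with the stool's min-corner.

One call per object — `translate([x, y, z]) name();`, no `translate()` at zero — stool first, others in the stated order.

stool();
translate([0, 0, 427]) open_box();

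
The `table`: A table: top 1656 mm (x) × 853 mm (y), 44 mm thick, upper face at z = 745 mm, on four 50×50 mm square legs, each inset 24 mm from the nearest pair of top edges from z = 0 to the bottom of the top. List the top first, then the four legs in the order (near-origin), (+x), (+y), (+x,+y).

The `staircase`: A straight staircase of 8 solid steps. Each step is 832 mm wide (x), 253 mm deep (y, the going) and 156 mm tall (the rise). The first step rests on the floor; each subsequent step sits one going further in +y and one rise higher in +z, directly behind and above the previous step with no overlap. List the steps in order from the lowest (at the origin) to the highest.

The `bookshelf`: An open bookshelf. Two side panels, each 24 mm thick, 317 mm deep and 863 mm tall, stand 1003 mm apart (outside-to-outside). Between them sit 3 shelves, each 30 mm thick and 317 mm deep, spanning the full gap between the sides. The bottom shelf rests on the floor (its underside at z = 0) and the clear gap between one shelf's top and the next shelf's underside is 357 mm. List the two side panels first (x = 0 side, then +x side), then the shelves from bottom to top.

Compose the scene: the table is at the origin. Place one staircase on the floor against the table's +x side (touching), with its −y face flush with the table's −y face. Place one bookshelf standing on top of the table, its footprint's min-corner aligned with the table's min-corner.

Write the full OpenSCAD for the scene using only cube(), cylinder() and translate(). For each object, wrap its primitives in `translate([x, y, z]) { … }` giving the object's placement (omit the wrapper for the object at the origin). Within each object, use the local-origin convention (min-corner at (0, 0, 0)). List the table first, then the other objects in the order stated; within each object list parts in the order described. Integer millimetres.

translate([0, 0, 701]) cube([1656, 853, 44]);
translate([24, 24, 0]) cube([50, 50, 701]);
translate([1582, 24, 0]) cube([50, 50, 701]);
translate([24, 779, 0]) cube([50, 50, 701]);
translate([1582, 779, 0]) cube([50, 50, 701]);
translate([1656, 0, 0]) {
  cube([832, 253, 156]);
  translate([0, 253, 156]) cube([832, 253, 156]);
  translate([0, 506, 312]) cube([832, 253, 156]);
  translate([0, 759, 468]) cube([832, 253, 156]);
  translate([0, 1012, 624]) cube([832, 253, 156]);
  translate([0, 1265, 780]) cube([832, 253, 156]);
  translate([0, 1518, 936]) cube([832, 253, 156]);
  translate([0, 1771, 1092]) cube([832, 253, 156]);
}
translate([0, 0, 745]) {
  cube([24, 317, 863]);
  translate([979, 0, 0]) cube([24, 317, 863]);
  translate([24, 0, 0]) cube([955, 317, 30]);
  translate([24, 0, 387]) cube([955, 317, 30]);
  translate([24, 0, 774]) cube([955, 317, 30]);
}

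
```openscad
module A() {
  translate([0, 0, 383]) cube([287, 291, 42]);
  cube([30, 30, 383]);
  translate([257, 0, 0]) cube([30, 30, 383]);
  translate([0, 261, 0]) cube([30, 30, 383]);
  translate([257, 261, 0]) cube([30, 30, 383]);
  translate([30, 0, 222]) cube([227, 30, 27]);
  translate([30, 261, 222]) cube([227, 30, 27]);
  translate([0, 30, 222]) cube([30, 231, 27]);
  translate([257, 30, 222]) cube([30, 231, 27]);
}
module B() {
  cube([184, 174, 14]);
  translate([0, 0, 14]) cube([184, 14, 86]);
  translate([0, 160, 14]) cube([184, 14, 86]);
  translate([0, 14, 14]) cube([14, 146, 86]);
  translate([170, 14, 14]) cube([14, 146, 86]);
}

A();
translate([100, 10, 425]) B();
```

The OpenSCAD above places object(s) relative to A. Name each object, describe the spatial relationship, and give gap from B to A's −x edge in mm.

A is a stool. B is an open box. The open box is on top of the stool. The gap from the open box to the stool's −x edge is 100 mm.

The open box's min-x is at 100; the stool's min-x is 0; gap = 100 mm.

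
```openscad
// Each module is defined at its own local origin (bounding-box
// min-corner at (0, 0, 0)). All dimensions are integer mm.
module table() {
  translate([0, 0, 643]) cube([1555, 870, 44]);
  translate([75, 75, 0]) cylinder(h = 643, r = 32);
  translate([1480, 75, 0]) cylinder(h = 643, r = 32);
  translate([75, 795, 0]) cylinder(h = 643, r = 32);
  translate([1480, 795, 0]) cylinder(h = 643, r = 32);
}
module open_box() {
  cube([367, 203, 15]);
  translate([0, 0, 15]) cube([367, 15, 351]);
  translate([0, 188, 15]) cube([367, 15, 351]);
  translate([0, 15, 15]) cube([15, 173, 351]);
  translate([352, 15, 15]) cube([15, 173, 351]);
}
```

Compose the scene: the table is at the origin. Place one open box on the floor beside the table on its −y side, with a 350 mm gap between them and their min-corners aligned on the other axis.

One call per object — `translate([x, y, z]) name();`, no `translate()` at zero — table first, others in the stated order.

table();
translate([0, -553, 0]) open_box();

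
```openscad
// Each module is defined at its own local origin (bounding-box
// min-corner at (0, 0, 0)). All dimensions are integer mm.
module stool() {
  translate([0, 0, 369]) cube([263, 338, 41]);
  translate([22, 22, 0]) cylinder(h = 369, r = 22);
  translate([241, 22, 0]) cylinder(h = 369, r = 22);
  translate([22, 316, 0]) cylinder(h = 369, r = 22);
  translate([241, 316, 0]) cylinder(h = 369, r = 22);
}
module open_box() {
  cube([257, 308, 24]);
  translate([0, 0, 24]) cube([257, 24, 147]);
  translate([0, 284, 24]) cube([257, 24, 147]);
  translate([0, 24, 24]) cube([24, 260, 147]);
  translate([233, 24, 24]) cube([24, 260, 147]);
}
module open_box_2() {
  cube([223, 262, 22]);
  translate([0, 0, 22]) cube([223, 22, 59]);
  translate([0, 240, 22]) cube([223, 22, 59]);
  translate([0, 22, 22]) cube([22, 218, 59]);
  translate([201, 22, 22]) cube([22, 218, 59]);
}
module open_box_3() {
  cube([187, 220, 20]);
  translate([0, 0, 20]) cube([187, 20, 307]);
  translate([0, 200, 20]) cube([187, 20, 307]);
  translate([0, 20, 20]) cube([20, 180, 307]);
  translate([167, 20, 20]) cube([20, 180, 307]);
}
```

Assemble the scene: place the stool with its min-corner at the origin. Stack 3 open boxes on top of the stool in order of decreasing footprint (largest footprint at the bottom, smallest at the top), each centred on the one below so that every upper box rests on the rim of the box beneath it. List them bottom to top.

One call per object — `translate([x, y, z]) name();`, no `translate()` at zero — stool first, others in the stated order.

stool();
translate([3, 15, 410]) open_box();
translate([20, 38, 581]) open_box_2();
translate([38, 59, 662]) open_box_3();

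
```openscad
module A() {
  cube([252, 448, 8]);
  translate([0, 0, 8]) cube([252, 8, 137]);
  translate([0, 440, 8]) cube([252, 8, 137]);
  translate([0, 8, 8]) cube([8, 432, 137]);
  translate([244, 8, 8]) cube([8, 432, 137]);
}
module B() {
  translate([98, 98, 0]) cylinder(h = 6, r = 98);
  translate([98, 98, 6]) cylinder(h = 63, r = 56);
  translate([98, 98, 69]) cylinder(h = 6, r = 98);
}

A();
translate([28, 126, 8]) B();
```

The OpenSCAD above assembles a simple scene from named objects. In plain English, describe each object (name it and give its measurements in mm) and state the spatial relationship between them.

A is an open storage box with external size 252×448×145 mm and wall thickness 8 mm (the base is also 8 mm thick). The base covers the whole footprint; the four walls stand on the base, with the y-facing walls full-width and the x-facing walls fitting between their inner faces.

B is a spool: two coaxial disc flanges of radius 98 mm and thickness 6 mm, joined by a core cylinder of radius 56 mm and height 63 mm. The lower flange rests on z = 0 and the three cylinders share a vertical axis.

The spool sits inside the open box, centred.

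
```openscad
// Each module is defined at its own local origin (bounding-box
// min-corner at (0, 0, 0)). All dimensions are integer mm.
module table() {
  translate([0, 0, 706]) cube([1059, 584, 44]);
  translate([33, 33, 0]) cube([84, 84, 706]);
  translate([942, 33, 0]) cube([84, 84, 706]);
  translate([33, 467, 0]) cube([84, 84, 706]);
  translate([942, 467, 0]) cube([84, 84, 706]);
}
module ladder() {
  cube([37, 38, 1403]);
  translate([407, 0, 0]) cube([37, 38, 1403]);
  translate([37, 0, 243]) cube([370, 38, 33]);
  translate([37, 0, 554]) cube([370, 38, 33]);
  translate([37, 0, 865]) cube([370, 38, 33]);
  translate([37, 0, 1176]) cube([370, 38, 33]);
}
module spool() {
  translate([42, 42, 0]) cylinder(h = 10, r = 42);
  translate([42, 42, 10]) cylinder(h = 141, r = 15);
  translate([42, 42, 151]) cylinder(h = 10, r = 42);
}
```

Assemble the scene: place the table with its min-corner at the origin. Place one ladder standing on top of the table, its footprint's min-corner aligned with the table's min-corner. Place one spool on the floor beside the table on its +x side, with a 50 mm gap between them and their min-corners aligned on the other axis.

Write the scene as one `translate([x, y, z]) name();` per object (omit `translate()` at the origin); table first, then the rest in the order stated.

table();
translate([0, 0, 750]) ladder();
translate([1109, 0, 0]) spool();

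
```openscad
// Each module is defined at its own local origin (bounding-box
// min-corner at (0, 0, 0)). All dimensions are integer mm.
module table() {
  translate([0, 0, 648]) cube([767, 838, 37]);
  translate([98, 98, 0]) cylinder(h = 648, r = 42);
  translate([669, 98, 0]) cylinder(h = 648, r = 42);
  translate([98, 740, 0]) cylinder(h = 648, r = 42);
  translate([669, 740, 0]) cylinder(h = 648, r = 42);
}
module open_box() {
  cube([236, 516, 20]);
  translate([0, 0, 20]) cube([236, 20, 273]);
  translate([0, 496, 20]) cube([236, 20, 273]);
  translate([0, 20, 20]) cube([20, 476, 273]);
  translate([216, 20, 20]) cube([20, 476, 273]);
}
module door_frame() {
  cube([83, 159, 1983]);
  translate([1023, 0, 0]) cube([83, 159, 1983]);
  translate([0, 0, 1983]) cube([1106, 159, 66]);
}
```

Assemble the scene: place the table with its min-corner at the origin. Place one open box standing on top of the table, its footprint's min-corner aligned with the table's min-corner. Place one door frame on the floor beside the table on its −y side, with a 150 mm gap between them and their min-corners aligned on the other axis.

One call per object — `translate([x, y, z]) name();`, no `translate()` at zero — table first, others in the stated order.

table();
translate([0, 0, 685]) open_box();
translate([0, -309, 0]) door_frame();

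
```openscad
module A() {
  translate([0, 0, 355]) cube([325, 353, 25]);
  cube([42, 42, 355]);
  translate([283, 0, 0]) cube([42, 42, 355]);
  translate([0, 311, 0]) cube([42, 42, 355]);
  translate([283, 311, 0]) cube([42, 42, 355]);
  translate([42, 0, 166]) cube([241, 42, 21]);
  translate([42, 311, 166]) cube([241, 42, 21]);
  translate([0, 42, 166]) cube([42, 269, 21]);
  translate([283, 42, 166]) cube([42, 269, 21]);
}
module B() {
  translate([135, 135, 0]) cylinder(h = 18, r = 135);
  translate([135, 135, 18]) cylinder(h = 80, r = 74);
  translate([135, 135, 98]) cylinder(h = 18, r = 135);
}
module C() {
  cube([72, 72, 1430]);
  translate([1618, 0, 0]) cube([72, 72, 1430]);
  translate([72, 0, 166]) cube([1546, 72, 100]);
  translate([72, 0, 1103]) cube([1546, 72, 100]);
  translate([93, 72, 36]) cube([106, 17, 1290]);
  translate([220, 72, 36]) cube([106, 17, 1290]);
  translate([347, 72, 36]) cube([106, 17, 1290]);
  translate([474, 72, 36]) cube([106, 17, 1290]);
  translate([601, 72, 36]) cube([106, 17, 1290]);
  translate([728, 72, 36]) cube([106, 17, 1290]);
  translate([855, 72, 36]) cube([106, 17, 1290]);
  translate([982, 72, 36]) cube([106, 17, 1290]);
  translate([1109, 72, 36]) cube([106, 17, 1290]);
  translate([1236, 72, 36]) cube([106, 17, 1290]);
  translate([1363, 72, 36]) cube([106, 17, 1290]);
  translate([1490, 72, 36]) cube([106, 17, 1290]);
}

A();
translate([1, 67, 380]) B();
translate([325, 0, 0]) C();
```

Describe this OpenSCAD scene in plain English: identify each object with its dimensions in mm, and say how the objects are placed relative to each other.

A is a four-legged stool. The seat is a 325×353×25 mm slab whose top surface is at z = 380 mm; four square legs, each 42×42 mm in cross-section, run from the floor (z = 0) to the underside of the seat, each flush with a corner of the seat. Four stretchers, 42 mm wide and 21 mm tall, connect adjacent legs with their undersides at z = 166 mm, each running between the inner faces of the legs it joins and aligned with the legs' outer faces on the other axis.

B is a spool: two coaxial disc flanges of radius 135 mm and thickness 18 mm, joined by a core cylinder of radius 74 mm and height 80 mm. The lower flange rests on z = 0 and the three cylinders share a vertical axis.

C is a fence section. Two 72×72 mm posts, 1430 mm tall, stand on the floor with a clear span of 1546 mm between their inner faces. Two horizontal rails of 72×100 mm section span the gap between the posts with their undersides at z = 166 mm and z = 1103 mm, flush with the posts' −y face. 12 pickets, each 106 mm wide, 17 mm thick and 1290 mm tall, are fixed to the +y face of the rails with their bottoms at z = 36 mm, evenly spaced across the span with equal gaps (rounded down to the nearest mm) at the −x end and between each pair — any rounding remainder accumulates at the +x end.

The spool is on top of the stool. The fence section is against the stool's +x side, with their −y faces flush.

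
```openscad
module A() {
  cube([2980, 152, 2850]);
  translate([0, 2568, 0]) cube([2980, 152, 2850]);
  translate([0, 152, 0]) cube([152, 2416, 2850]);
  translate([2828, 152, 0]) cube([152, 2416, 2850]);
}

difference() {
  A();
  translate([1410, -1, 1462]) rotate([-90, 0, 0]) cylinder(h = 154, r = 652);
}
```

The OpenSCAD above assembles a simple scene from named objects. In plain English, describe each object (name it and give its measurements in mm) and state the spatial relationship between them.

A is a box-shaped house frame (walls only): outside footprint 2980×2720 mm, wall height 2850 mm, wall thickness 152 mm. The two y-facing walls run the full x-width; the two x-facing walls fit between the inner faces of the y-facing walls.

The house frame has a circular hole of radius 652 mm through its front wall, centred at (x = 1410, z = 1462).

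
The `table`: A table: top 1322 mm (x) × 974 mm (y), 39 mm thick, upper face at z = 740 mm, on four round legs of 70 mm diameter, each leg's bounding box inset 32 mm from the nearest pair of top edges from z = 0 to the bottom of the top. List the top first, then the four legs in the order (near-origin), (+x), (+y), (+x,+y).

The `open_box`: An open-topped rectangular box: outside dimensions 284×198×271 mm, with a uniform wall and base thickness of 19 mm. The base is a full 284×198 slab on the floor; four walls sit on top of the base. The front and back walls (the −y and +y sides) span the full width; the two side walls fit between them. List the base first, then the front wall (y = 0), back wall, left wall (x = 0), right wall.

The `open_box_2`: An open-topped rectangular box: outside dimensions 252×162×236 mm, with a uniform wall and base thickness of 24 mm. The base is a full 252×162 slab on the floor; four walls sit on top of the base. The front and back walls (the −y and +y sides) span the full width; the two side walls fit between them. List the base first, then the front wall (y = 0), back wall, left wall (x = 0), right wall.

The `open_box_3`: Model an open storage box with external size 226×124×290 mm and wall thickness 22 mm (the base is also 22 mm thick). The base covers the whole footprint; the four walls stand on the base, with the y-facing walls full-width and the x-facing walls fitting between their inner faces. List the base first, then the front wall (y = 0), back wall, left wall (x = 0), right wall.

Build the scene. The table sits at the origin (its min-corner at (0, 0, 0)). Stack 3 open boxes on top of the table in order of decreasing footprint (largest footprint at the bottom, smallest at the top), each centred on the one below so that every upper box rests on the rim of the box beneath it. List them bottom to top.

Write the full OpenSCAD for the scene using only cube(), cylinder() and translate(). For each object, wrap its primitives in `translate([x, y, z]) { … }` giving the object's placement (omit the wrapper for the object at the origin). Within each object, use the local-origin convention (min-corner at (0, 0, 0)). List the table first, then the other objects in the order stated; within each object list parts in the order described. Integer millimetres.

translate([0, 0, 701]) cube([1322, 974, 39]);
translate([67, 67, 0]) cylinder(h = 701, r = 35);
translate([1255, 67, 0]) cylinder(h = 701, r = 35);
translate([67, 907, 0]) cylinder(h = 701, r = 35);
translate([1255, 907, 0]) cylinder(h = 701, r = 35);
translate([519, 388, 740]) {
  cube([284, 198, 19]);
  translate([0, 0, 19]) cube([284, 19, 252]);
  translate([0, 179, 19]) cube([284, 19, 252]);
  translate([0, 19, 19]) cube([19, 160, 252]);
  translate([265, 19, 19]) cube([19, 160, 252]);
}
translate([535, 406, 1011]) {
  cube([252, 162, 24]);
  translate([0, 0, 24]) cube([252, 24, 212]);
  translate([0, 138, 24]) cube([252, 24, 212]);
  translate([0, 24, 24]) cube([24, 114, 212]);
  translate([228, 24, 24]) cube([24, 114, 212]);
}
translate([548, 425, 1247]) {
  cube([226, 124, 22]);
  translate([0, 0, 22]) cube([226, 22, 268]);
  translate([0, 102, 22]) cube([226, 22, 268]);
  translate([0, 22, 22]) cube([22, 80, 268]);
  translate([204, 22, 22]) cube([22, 80, 268]);
}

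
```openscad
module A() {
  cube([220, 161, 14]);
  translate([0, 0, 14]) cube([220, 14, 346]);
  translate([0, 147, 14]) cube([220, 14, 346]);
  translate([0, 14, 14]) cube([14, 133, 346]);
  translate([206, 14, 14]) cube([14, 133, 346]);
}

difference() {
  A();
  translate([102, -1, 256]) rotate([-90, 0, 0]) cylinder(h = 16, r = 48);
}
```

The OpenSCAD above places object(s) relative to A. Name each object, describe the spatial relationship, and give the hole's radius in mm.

The subtracted cylinder has r = 48 mm.

A is an open box. The open box has a circular hole through its front wall. The hole's radius is 48 mm.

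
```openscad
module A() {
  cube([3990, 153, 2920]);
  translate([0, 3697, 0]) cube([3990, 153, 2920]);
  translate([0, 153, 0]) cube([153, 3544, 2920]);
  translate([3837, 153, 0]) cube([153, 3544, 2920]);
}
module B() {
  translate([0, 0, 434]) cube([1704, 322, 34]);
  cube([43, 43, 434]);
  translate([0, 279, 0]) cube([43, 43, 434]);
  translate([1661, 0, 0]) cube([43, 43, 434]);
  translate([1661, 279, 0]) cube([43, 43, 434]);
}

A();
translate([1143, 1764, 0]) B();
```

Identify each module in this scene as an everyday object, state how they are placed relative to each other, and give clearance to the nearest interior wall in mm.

Clearances: x = 990, y = 1611; minimum 990 mm.

A is a house frame. B is a bench. The bench sits inside the house frame, centred. The clearance to the nearest interior wall is 990 mm.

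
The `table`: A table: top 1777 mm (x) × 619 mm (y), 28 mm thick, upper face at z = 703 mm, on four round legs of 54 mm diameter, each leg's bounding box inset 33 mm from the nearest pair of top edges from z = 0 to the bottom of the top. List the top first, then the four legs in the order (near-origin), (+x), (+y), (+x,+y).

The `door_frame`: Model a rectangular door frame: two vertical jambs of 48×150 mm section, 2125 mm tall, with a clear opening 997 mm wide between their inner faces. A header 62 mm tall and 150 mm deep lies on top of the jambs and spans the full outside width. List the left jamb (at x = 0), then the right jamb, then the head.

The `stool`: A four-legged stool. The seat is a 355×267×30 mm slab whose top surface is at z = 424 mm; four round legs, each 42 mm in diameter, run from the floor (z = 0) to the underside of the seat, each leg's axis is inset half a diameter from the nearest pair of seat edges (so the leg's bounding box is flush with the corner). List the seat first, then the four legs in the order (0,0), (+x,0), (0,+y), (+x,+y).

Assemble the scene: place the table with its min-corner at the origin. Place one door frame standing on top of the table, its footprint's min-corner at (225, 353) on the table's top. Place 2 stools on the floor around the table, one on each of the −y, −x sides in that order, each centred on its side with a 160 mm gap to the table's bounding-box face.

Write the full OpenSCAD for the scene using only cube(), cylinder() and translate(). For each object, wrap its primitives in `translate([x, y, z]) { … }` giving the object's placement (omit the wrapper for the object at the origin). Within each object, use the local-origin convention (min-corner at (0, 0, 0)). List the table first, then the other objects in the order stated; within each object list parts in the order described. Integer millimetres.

translate([0, 0, 675]) cube([1777, 619, 28]);
translate([60, 60, 0]) cylinder(h = 675, r = 27);
translate([1717, 60, 0]) cylinder(h = 675, r = 27);
translate([60, 559, 0]) cylinder(h = 675, r = 27);
translate([1717, 559, 0]) cylinder(h = 675, r = 27);
translate([225, 353, 703]) {
  cube([48, 150, 2125]);
  translate([1045, 0, 0]) cube([48, 150, 2125]);
  translate([0, 0, 2125]) cube([1093, 150, 62]);
}
translate([711, -427, 0]) {
  translate([0, 0, 394]) cube([355, 267, 30]);
  translate([21, 21, 0]) cylinder(h = 394, r = 21);
  translate([334, 21, 0]) cylinder(h = 394, r = 21);
  translate([21, 246, 0]) cylinder(h = 394, r = 21);
  translate([334, 246, 0]) cylinder(h = 394, r = 21);
}
translate([-515, 176, 0]) {
  translate([0, 0, 394]) cube([355, 267, 30]);
  translate([21, 21, 0]) cylinder(h = 394, r = 21);
  translate([334, 21, 0]) cylinder(h = 394, r = 21);
  translate([21, 246, 0]) cylinder(h = 394, r = 21);
  translate([334, 246, 0]) cylinder(h = 394, r = 21);
}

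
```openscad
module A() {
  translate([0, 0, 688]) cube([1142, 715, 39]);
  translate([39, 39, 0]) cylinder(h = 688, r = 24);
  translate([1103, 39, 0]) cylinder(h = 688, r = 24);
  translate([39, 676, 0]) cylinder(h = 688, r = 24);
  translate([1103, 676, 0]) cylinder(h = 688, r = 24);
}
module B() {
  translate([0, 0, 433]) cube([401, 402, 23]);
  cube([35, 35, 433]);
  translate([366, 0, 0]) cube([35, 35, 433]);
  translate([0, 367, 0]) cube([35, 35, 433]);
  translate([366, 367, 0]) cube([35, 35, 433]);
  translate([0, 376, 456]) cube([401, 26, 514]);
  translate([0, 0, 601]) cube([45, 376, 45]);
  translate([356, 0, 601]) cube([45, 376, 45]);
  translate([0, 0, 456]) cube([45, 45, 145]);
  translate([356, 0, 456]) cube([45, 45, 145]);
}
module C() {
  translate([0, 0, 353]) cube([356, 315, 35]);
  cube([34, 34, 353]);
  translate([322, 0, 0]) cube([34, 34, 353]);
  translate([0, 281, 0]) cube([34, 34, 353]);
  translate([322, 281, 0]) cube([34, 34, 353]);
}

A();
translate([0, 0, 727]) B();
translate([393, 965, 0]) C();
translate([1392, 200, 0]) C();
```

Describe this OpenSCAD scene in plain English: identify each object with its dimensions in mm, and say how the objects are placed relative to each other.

A is a table: top 1142 mm (x) × 715 mm (y), 39 mm thick, upper face at z = 727 mm, on four round legs of 48 mm diameter, each leg's bounding box inset 15 mm from the nearest pair of top edges, running from z = 0 to the bottom of the top.

B is a chair: 401×402 mm seat, 23 mm thick, top at z = 456 mm, on four 35 mm square corner legs flush with the seat edges. A 26 mm thick backrest slab spans the full seat width, extending 514 mm above the seat top, its back face flush with the seat's +y edge. Two armrests of 45×45 mm section run along each side from the seat's front edge to the front of the backrest, top faces 190 mm above the seat top and outer faces flush with the seat's x-edges; a 45×45 mm post under the front of each armrest stands on the seat at the front corner.

C is a four-legged stool. The seat is a 356×315×35 mm slab whose top surface is at z = 388 mm; four square legs, each 34×34 mm in cross-section, run from the floor (z = 0) to the underside of the seat, each flush with a corner of the seat.

The chair is on top of the table. Two stools sit around the table at the +y, +x sides.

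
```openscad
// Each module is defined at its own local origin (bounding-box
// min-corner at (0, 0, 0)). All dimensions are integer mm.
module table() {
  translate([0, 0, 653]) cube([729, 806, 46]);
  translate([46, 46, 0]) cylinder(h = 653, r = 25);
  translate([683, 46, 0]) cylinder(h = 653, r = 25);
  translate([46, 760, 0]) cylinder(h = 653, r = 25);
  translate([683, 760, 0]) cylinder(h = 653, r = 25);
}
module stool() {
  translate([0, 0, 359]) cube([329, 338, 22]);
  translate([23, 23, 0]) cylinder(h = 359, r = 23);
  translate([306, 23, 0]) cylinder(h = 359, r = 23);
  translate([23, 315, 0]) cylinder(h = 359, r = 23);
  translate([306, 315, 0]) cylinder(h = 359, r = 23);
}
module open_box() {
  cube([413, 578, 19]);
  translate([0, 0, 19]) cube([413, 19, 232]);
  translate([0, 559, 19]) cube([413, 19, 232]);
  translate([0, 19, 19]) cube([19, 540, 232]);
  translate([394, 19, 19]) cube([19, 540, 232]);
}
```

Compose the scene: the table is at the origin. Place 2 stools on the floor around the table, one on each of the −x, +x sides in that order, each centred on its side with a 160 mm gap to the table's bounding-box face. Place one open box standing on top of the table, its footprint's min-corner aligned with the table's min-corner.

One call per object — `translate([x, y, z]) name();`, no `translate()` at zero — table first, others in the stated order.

table();
translate([-489, 234, 0]) stool();
translate([889, 234, 0]) stool();
translate([0, 0, 699]) open_box();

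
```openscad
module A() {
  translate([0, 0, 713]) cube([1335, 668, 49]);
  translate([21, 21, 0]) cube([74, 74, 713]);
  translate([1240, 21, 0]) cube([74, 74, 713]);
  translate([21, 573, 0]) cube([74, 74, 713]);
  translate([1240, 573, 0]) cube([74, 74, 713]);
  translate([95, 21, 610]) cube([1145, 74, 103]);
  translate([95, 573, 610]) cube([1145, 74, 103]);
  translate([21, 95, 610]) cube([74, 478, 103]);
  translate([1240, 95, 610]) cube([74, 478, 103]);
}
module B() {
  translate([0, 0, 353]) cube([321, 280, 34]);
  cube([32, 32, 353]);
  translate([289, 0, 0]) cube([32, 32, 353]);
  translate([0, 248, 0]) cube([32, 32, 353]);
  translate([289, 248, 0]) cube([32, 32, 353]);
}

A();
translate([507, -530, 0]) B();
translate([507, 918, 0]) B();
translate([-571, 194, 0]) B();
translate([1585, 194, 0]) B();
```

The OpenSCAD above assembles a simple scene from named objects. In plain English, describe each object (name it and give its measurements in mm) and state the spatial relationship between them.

A is a rectangular dining table. The top is 1335×668×49 mm with its upper surface at z = 762 mm. It stands on four 74×74 mm square legs, each inset 21 mm from the nearest pair of top edges, running from the floor to the underside of the top. Four apron rails, 74 mm thick and 103 mm tall, run between adjacent legs with their top edges flush with the underside of the top and their outer faces flush with the legs' outer faces.

B is a simple wooden stool: a rectangular seat 321 mm (x) by 280 mm (y), 34 mm thick, top face at z = 387 mm, on four square legs, each 32×32 mm in cross-section. The legs rest on z = 0, each flush with a corner of the seat.

Four stools sit around the table at the −y, +y, −x, +x sides.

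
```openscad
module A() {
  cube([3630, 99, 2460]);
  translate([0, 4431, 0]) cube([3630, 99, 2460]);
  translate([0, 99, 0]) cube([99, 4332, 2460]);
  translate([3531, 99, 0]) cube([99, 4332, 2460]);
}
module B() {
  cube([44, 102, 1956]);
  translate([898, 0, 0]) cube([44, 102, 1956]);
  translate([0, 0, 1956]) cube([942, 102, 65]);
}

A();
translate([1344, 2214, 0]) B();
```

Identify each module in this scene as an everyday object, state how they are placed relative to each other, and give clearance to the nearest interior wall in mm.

Clearances: x = 1245, y = 2115; minimum 1245 mm.

A is a house frame. B is a door frame. The door frame sits inside the house frame, centred. The clearance to the nearest interior wall is 1245 mm.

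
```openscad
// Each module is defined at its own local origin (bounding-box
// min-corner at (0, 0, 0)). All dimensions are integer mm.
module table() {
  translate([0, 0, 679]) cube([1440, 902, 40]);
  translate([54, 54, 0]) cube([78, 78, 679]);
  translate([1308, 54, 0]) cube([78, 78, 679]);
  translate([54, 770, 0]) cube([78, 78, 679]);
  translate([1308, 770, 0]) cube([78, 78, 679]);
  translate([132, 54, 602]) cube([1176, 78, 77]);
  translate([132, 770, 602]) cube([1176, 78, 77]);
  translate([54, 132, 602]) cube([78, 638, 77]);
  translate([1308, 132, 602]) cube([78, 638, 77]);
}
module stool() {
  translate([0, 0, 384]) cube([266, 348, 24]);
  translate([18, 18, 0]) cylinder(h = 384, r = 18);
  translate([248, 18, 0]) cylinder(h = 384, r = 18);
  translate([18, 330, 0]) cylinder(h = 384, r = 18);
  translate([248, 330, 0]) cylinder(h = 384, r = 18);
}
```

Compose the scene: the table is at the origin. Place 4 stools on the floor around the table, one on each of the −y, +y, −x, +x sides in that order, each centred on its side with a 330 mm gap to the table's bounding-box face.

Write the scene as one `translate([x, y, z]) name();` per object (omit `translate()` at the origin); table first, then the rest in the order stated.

table();
translate([587, -678, 0]) stool();
translate([587, 1232, 0]) stool();
translate([-596, 277, 0]) stool();
translate([1770, 277, 0]) stool();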